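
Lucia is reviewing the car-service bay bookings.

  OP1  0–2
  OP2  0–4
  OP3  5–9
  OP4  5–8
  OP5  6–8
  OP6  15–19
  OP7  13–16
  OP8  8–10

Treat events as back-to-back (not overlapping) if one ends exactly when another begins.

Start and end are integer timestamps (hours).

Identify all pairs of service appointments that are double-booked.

OP1 & OP2, OP3 & OP4, OP3 & OP5, OP3 & OP8, OP4 & OP5, OP6 & OP7

Check each pair: they overlap iff neither finishes before the other starts.
Sorted by start: OP1, OP2, OP3, OP4, OP5, OP8, OP7, OP6.
OP2 starts before OP1 ends → OP1 and OP2 overlap.
OP3 starts after OP1 ends; OP1 is clear from here.
OP3 starts after OP2 ends; OP2 is clear from here.
OP4 starts before OP3 ends → OP3 and OP4 overlap.
OP5 starts before OP3 ends → OP3 and OP5 overlap.
OP8 starts before OP3 ends → OP3 and OP8 overlap.
OP7 starts after OP3 ends; OP3 is clear from here.
OP5 starts before OP4 ends → OP4 and OP5 overlap.
OP8 starts exactly when OP4 ends (back-to-back, no overlap); OP4 is clear from here.
OP8 starts exactly when OP5 ends (back-to-back, no overlap); OP5 is clear from here.
OP7 starts after OP8 ends; OP8 is clear from here.
OP6 starts before OP7 ends → OP7 and OP6 overlap.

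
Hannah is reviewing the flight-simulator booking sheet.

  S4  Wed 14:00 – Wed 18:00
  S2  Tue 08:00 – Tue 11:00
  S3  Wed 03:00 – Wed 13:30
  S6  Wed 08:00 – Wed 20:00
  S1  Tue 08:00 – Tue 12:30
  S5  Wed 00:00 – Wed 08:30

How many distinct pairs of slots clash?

Check each pair: they overlap iff neither finishes before the other starts.
Sorted by start: S1, S2, S5, S3, S6, S4.
S2 starts before S1 ends → S1 and S2 overlap.
S5 starts after S1 ends; S1 is clear from here.
S5 starts after S2 ends; S2 is clear from here.
S3 starts before S5 ends → S5 and S3 overlap.
S6 starts before S5 ends → S5 and S6 overlap.
S4 starts after S5 ends.
S6 starts before S3 ends → S3 and S6 overlap.
S4 starts after S3 ends.
S4 starts before S6 ends → S6 and S4 overlap.
Overlapping pairs: S1 & S2, S3 & S5, S3 & S6, S4 & S6, S5 & S6 — 5 in total.

5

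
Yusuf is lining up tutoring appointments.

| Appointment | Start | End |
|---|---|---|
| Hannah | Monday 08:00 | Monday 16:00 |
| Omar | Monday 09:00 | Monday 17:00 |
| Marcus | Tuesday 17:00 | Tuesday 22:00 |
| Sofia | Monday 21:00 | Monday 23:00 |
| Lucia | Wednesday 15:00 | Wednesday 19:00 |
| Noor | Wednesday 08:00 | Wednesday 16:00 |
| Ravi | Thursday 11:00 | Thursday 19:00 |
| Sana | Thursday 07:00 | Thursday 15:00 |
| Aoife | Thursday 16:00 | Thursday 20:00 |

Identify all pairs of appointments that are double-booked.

Sorted by start: Hannah, Omar, Sofia, Marcus, Noor, Lucia, Sana, Ravi, Aoife.
Omar starts before Hannah ends → Hannah and Omar overlap.
Sofia starts after Hannah ends, so nothing later overlaps Hannah either.
Sofia starts after Omar ends, so nothing later overlaps Omar either.
Marcus starts after Sofia ends, so nothing later overlaps Sofia either.
Noor starts after Marcus ends, so nothing later overlaps Marcus either.
Lucia starts before Noor ends → Noor and Lucia overlap.
Sana starts after Noor ends, so nothing later overlaps Noor either.
Sana starts after Lucia ends, so nothing later overlaps Lucia either.
Ravi starts before Sana ends → Sana and Ravi overlap.
Aoife starts after Sana ends.
Aoife starts before Ravi ends → Ravi and Aoife overlap.

Aoife & Ravi, Hannah & Omar, Lucia & Noor, Ravi & Sana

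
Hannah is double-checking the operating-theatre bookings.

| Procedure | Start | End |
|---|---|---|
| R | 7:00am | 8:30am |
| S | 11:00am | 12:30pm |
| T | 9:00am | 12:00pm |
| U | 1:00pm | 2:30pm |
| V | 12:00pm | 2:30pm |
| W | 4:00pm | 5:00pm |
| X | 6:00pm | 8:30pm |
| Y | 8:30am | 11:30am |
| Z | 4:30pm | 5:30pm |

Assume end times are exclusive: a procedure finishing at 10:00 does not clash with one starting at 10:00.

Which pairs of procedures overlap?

S & T, S & V, S & Y, T & Y, U & V, W & Z

Check each pair: they overlap iff neither finishes before the other starts.
Sorted by start: R, Y, T, S, V, U, W, Z, X.
Y starts exactly when R ends (back-to-back, no overlap); R is clear from here.
T starts before Y ends → Y and T overlap.
S starts before Y ends → Y and S overlap.
V starts after Y ends; Y is clear from here.
S starts before T ends → T and S overlap.
V starts exactly when T ends (back-to-back, no overlap); T is clear from here.
V starts before S ends → S and V overlap.
U starts after S ends; S is clear from here.
U starts before V ends → V and U overlap.
W starts after V ends; V is clear from here.
W starts after U ends; U is clear from here.
Z starts before W ends → W and Z overlap.
X starts after W ends.
X starts after Z ends.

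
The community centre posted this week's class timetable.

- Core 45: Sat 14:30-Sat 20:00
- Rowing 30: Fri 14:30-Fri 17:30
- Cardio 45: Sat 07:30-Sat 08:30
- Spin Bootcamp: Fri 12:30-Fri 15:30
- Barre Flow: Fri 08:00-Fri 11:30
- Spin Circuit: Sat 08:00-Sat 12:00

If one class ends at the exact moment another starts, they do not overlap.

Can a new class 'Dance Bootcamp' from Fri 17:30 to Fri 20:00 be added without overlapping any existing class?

Barre Flow: ends Fri 11:30 at or before Dance Bootcamp starts Fri 17:30 → clear.
Spin Bootcamp: ends Fri 15:30 at or before Dance Bootcamp starts Fri 17:30 → clear.
Rowing 30: ends Fri 17:30 at or before Dance Bootcamp starts Fri 17:30 → clear.
Cardio 45: starts Sat 07:30 at or after Dance Bootcamp ends Fri 20:00 → clear.
Spin Circuit: starts Sat 08:00 at or after Dance Bootcamp ends Fri 20:00 → clear.
Core 45: starts Sat 14:30 at or after Dance Bootcamp ends Fri 20:00 → clear.

Yes — the slot is free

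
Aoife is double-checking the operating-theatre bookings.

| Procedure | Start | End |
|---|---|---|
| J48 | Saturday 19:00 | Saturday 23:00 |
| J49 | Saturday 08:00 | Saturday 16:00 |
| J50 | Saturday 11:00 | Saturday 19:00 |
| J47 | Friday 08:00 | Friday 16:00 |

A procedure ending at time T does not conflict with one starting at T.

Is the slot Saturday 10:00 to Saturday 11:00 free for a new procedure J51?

J47: ends Friday 16:00 at or before J51 starts Saturday 10:00 → clear.
J49: starts Saturday 08:00 before J51 ends Saturday 11:00, and ends Saturday 16:00 after J51 starts Saturday 10:00 → overlap.
J50: starts Saturday 11:00 at or after J51 ends Saturday 11:00 → clear.
J48: starts Saturday 19:00 at or after J51 ends Saturday 11:00 → clear.
J51 overlaps J49.

No — it overlaps J49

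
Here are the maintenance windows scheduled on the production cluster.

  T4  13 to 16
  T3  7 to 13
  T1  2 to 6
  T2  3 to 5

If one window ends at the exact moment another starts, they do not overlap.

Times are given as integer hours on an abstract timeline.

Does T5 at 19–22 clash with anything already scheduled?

T1: ends 6 at or before T5 starts 19 → clear.
T2: ends 5 at or before T5 starts 19 → clear.
T3: ends 13 at or before T5 starts 19 → clear.
T4: ends 16 at or before T5 starts 19 → clear.

No — it doesn't clash with anything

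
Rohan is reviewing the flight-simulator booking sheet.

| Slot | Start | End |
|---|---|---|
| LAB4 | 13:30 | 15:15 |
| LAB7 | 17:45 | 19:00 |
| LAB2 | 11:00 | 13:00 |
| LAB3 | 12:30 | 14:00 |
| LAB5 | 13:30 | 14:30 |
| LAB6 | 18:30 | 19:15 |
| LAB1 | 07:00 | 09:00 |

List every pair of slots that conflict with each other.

LAB2 & LAB3, LAB3 & LAB4, LAB3 & LAB5, LAB4 & LAB5, LAB6 & LAB7

Check each pair: they overlap iff neither finishes before the other starts.
Sorted by start: LAB1, LAB2, LAB3, LAB4, LAB5, LAB7, LAB6.
LAB2 starts after LAB1 ends, so LAB1 has no further overlaps.
LAB3 starts before LAB2 ends → LAB2 and LAB3 overlap.
LAB4 starts after LAB2 ends, so LAB2 has no further overlaps.
LAB4 starts before LAB3 ends → LAB3 and LAB4 overlap.
LAB5 starts before LAB3 ends → LAB3 and LAB5 overlap.
LAB7 starts after LAB3 ends, so LAB3 has no further overlaps.
LAB5 starts before LAB4 ends → LAB4 and LAB5 overlap.
LAB7 starts after LAB4 ends, so LAB4 has no further overlaps.
LAB7 starts after LAB5 ends, so LAB5 has no further overlaps.
LAB6 starts before LAB7 ends → LAB7 and LAB6 overlap.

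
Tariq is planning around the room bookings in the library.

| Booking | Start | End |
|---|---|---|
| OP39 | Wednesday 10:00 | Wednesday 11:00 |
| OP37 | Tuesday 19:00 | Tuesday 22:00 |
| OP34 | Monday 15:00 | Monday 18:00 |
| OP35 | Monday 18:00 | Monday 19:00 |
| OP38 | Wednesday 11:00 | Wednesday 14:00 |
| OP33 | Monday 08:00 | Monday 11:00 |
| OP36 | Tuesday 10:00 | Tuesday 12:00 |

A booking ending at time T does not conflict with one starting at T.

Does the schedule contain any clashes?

Sorted by start: OP33, OP34, OP35, OP36, OP37, OP39, OP38.
OP34 starts after OP33 ends, so nothing later overlaps OP33 either.
OP35 starts exactly when OP34 ends (back-to-back, no overlap), so nothing later overlaps OP34 either.
OP36 starts after OP35 ends, so nothing later overlaps OP35 either.
OP37 starts after OP36 ends, so nothing later overlaps OP36 either.
OP39 starts after OP37 ends, so nothing later overlaps OP37 either.
OP38 starts exactly when OP39 ends (back-to-back, no overlap).
Every pair is clear; the schedule has no overlaps.

No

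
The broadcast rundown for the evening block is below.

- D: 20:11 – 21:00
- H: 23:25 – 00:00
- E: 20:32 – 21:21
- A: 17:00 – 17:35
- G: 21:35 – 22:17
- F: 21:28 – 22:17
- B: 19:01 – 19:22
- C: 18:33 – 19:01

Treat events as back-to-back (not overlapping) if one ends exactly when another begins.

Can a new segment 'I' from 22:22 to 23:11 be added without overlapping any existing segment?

A: ends 17:35 at or before I starts 22:22 → clear.
C: ends 19:01 at or before I starts 22:22 → clear.
B: ends 19:22 at or before I starts 22:22 → clear.
D: ends 21:00 at or before I starts 22:22 → clear.
E: ends 21:21 at or before I starts 22:22 → clear.
F: ends 22:17 at or before I starts 22:22 → clear.
G: ends 22:17 at or before I starts 22:22 → clear.
H: starts 23:25 at or after I ends 23:11 → clear.

Yes — the slot is free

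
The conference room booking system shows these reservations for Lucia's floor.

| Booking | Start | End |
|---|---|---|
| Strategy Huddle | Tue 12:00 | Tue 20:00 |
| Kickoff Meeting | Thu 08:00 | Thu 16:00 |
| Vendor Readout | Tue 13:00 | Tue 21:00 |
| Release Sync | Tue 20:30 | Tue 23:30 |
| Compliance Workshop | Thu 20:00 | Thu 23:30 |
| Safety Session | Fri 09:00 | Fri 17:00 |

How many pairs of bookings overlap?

Sorted by start: Strategy Huddle, Vendor Readout, Release Sync, Kickoff Meeting, Compliance Workshop, Safety Session.
Vendor Readout starts before Strategy Huddle ends → Strategy Huddle and Vendor Readout overlap.
Release Sync starts after Strategy Huddle ends — done with Strategy Huddle.
Release Sync starts before Vendor Readout ends → Vendor Readout and Release Sync overlap.
Kickoff Meeting starts after Vendor Readout ends — done with Vendor Readout.
Kickoff Meeting starts after Release Sync ends — done with Release Sync.
Compliance Workshop starts after Kickoff Meeting ends — done with Kickoff Meeting.
Safety Session starts after Compliance Workshop ends.
Overlapping pairs: Release Sync & Vendor Readout, Strategy Huddle & Vendor Readout — 2 in total.

2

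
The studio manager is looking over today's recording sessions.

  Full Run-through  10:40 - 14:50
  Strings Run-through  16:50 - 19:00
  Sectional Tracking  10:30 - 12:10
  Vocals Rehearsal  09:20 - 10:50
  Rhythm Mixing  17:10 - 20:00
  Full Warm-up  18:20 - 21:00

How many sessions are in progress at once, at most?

Sweep the timeline, counting +1 at each start and −1 at each end (ends before starts at a tie):
09:20 start Vocals Rehearsal → 1
10:30 start Sectional Tracking → 2
10:40 start Full Run-through → 3
10:50 end Vocals Rehearsal → 2
12:10 end Sectional Tracking → 1
14:50 end Full Run-through → 0
16:50 start Strings Run-through → 1
17:10 start Rhythm Mixing → 2
18:20 start Full Warm-up → 3
19:00 end Strings Run-through → 2
20:00 end Rhythm Mixing → 1
21:00 end Full Warm-up → 0
Peak is 3, at 10:40 (Full Run-through, Sectional Tracking, Vocals Rehearsal).

3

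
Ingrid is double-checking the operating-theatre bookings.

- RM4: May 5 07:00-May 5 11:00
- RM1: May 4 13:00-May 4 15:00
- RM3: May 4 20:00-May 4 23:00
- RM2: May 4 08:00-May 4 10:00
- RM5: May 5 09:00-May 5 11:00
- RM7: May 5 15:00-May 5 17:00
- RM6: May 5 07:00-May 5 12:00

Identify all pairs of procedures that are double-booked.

Sorted by start: RM2, RM1, RM3, RM4, RM6, RM5, RM7.
RM1 starts after RM2 ends — done with RM2.
RM3 starts after RM1 ends — done with RM1.
RM4 starts after RM3 ends — done with RM3.
RM6 starts before RM4 ends → RM4 and RM6 overlap.
RM5 starts before RM4 ends → RM4 and RM5 overlap.
RM7 starts after RM4 ends.
RM5 starts before RM6 ends → RM6 and RM5 overlap.
RM7 starts after RM6 ends.
RM7 starts after RM5 ends.

RM4 & RM5, RM4 & RM6, RM5 & RM6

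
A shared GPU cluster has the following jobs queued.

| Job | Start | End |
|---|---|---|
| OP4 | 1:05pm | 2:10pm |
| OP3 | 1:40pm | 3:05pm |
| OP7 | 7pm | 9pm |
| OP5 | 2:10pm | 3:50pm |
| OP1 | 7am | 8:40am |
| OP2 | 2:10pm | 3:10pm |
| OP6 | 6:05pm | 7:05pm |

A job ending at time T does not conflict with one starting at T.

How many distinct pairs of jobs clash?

5

Sorted by start: OP1, OP4, OP3, OP2, OP5, OP6, OP7.
OP4 starts after OP1 ends — done with OP1.
OP3 starts before OP4 ends → OP4 and OP3 overlap.
OP2 starts exactly when OP4 ends (back-to-back, no overlap) — done with OP4.
OP2 starts before OP3 ends → OP3 and OP2 overlap.
OP5 starts before OP3 ends → OP3 and OP5 overlap.
OP6 starts after OP3 ends — done with OP3.
OP5 starts before OP2 ends → OP2 and OP5 overlap.
OP6 starts after OP2 ends — done with OP2.
OP6 starts after OP5 ends — done with OP5.
OP7 starts before OP6 ends → OP6 and OP7 overlap.
Overlapping pairs: OP2 & OP3, OP2 & OP5, OP3 & OP4, OP3 & OP5, OP6 & OP7 — 5 in total.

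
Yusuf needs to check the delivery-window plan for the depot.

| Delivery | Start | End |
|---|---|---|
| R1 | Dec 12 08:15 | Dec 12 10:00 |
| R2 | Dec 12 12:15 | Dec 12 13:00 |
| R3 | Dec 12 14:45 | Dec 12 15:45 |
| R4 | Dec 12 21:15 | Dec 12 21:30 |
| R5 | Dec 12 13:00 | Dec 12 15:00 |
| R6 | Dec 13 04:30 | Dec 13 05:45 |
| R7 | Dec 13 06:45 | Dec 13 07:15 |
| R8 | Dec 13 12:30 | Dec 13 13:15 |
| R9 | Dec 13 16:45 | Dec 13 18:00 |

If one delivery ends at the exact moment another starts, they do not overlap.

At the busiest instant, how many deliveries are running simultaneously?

Walk through starts and ends in time order (an end at T is processed before a start at T):
Dec 12 08:15 start R1 → 1
Dec 12 10:00 end R1 → 0
Dec 12 12:15 start R2 → 1
Dec 12 13:00 end R2 → 0
Dec 12 13:00 start R5 → 1
Dec 12 14:45 start R3 → 2
Dec 12 15:00 end R5 → 1
Dec 12 15:45 end R3 → 0
Dec 12 21:15 start R4 → 1
Dec 12 21:30 end R4 → 0
Dec 13 04:30 start R6 → 1
Dec 13 05:45 end R6 → 0
Dec 13 06:45 start R7 → 1
Dec 13 07:15 end R7 → 0
Dec 13 12:30 start R8 → 1
Dec 13 13:15 end R8 → 0
Dec 13 16:45 start R9 → 1
Dec 13 18:00 end R9 → 0
Peak is 2, at Dec 12 14:45 (R3, R5).

2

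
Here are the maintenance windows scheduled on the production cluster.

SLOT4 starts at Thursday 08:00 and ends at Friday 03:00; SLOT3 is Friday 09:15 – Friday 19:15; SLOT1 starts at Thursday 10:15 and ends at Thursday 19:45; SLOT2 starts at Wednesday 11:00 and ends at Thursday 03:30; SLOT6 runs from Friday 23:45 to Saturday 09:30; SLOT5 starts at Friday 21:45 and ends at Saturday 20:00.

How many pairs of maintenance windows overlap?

Sorted by start: SLOT2, SLOT4, SLOT1, SLOT3, SLOT5, SLOT6.
SLOT4 starts after SLOT2 ends, so SLOT2 has no further overlaps.
SLOT1 starts before SLOT4 ends → SLOT4 and SLOT1 overlap.
SLOT3 starts after SLOT4 ends, so SLOT4 has no further overlaps.
SLOT3 starts after SLOT1 ends, so SLOT1 has no further overlaps.
SLOT5 starts after SLOT3 ends, so SLOT3 has no further overlaps.
SLOT6 starts before SLOT5 ends → SLOT5 and SLOT6 overlap.
Overlapping pairs: SLOT1 & SLOT4, SLOT5 & SLOT6 — 2 in total.

2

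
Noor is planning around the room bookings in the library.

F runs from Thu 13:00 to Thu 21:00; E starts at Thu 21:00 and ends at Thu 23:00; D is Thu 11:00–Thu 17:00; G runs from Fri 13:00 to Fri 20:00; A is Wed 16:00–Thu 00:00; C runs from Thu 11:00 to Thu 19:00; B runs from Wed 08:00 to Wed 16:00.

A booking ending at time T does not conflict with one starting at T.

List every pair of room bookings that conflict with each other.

C & D, C & F, D & F

Sorted by start: B, A, C, D, F, E, G.
A starts exactly when B ends (back-to-back, no overlap), so B has no further overlaps.
C starts after A ends, so A has no further overlaps.
D starts before C ends → C and D overlap.
F starts before C ends → C and F overlap.
E starts after C ends, so C has no further overlaps.
F starts before D ends → D and F overlap.
E starts after D ends, so D has no further overlaps.
E starts exactly when F ends (back-to-back, no overlap), so F has no further overlaps.
G starts after E ends.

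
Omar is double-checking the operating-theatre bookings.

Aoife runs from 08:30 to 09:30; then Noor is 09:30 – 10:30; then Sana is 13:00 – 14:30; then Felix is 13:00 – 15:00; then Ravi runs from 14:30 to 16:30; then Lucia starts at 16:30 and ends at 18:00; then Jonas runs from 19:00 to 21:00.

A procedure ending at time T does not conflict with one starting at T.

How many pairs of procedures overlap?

Sorted by start: Aoife, Noor, Sana, Felix, Ravi, Lucia, Jonas.
Noor starts exactly when Aoife ends (back-to-back, no overlap) — done with Aoife.
Sana starts after Noor ends — done with Noor.
Felix starts before Sana ends → Sana and Felix overlap.
Ravi starts exactly when Sana ends (back-to-back, no overlap) — done with Sana.
Ravi starts before Felix ends → Felix and Ravi overlap.
Lucia starts after Felix ends — done with Felix.
Lucia starts exactly when Ravi ends (back-to-back, no overlap) — done with Ravi.
Jonas starts after Lucia ends.
Overlapping pairs: Felix & Ravi, Felix & Sana — 2 in total.

2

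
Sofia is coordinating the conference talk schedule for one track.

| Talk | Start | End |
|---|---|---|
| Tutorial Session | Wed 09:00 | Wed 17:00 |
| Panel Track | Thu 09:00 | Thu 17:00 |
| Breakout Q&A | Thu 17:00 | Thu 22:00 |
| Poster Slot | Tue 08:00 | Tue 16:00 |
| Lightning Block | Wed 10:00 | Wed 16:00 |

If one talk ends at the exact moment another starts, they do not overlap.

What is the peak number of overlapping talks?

2

Sweep the timeline, counting +1 at each start and −1 at each end (ends before starts at a tie):
Tue 08:00 start Poster Slot → 1
Tue 16:00 end Poster Slot → 0
Wed 09:00 start Tutorial Session → 1
Wed 10:00 start Lightning Block → 2
Wed 16:00 end Lightning Block → 1
Wed 17:00 end Tutorial Session → 0
Thu 09:00 start Panel Track → 1
Thu 17:00 end Panel Track → 0
Thu 17:00 start Breakout Q&A → 1
Thu 22:00 end Breakout Q&A → 0
Peak is 2, at Wed 10:00 (Lightning Block, Tutorial Session).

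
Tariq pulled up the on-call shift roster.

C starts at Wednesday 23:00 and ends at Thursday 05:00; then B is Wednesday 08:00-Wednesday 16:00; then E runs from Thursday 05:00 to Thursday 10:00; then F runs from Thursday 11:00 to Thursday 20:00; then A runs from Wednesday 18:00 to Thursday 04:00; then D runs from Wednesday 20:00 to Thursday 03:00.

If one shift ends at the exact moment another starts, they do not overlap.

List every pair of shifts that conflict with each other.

A & C, A & D, C & D

Sorted by start: B, A, D, C, E, F.
A starts after B ends; B is clear from here.
D starts before A ends → A and D overlap.
C starts before A ends → A and C overlap.
E starts after A ends; A is clear from here.
C starts before D ends → D and C overlap.
E starts after D ends; D is clear from here.
E starts exactly when C ends (back-to-back, no overlap); C is clear from here.
F starts after E ends.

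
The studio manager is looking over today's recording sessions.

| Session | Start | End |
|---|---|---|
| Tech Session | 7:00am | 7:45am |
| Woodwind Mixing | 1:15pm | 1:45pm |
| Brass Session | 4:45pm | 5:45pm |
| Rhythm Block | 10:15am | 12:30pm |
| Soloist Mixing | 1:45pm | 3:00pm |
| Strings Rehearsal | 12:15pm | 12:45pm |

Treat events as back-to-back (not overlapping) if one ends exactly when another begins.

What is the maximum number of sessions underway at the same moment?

Walk through starts and ends in time order (an end at T is processed before a start at T):
7:00am start Tech Session → 1
7:45am end Tech Session → 0
10:15am start Rhythm Block → 1
12:15pm start Strings Rehearsal → 2
12:30pm end Rhythm Block → 1
12:45pm end Strings Rehearsal → 0
1:15pm start Woodwind Mixing → 1
1:45pm end Woodwind Mixing → 0
1:45pm start Soloist Mixing → 1
3:00pm end Soloist Mixing → 0
4:45pm start Brass Session → 1
5:45pm end Brass Session → 0
Peak is 2, at 12:15pm (Rhythm Block, Strings Rehearsal).

2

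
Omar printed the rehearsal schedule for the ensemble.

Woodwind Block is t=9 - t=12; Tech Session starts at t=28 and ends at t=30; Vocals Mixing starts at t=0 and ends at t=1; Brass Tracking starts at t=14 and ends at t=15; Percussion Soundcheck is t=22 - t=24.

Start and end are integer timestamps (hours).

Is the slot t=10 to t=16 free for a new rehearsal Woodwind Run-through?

No — it overlaps Brass Tracking, Woodwind Block

Vocals Mixing: ends t=1 at or before Woodwind Run-through starts t=10 → clear.
Woodwind Block: starts t=9 before Woodwind Run-through ends t=16, and ends t=12 after Woodwind Run-through starts t=10 → overlap.
Brass Tracking: starts t=14 before Woodwind Run-through ends t=16, and ends t=15 after Woodwind Run-through starts t=10 → overlap.
Percussion Soundcheck: starts t=22 at or after Woodwind Run-through ends t=16 → clear.
Tech Session: starts t=28 at or after Woodwind Run-through ends t=16 → clear.
Woodwind Run-through overlaps Woodwind Block, Brass Tracking.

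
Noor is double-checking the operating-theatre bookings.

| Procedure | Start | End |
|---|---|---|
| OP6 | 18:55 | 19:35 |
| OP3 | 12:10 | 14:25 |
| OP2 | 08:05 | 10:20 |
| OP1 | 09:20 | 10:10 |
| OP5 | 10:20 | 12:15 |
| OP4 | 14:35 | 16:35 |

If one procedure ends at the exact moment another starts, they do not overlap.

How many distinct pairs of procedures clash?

2

Sorted by start: OP2, OP1, OP5, OP3, OP4, OP6.
OP1 starts before OP2 ends → OP2 and OP1 overlap.
OP5 starts exactly when OP2 ends (back-to-back, no overlap), so nothing later overlaps OP2 either.
OP5 starts after OP1 ends, so nothing later overlaps OP1 either.
OP3 starts before OP5 ends → OP5 and OP3 overlap.
OP4 starts after OP5 ends, so nothing later overlaps OP5 either.
OP4 starts after OP3 ends, so nothing later overlaps OP3 either.
OP6 starts after OP4 ends.
Overlapping pairs: OP1 & OP2, OP3 & OP5 — 2 in total.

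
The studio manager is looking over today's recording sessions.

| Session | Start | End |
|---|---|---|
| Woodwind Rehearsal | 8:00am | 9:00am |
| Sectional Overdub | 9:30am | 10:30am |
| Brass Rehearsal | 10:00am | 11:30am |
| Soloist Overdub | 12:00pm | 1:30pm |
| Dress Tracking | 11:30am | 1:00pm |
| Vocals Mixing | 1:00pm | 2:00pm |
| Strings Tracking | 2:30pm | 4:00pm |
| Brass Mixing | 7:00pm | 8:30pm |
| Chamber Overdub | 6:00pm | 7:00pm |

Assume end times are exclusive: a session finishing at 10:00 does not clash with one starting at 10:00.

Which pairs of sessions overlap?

Sorted by start: Woodwind Rehearsal, Sectional Overdub, Brass Rehearsal, Dress Tracking, Soloist Overdub, Vocals Mixing, Strings Tracking, Chamber Overdub, Brass Mixing.
Sectional Overdub starts after Woodwind Rehearsal ends — done with Woodwind Rehearsal.
Brass Rehearsal starts before Sectional Overdub ends → Sectional Overdub and Brass Rehearsal overlap.
Dress Tracking starts after Sectional Overdub ends — done with Sectional Overdub.
Dress Tracking starts exactly when Brass Rehearsal ends (back-to-back, no overlap) — done with Brass Rehearsal.
Soloist Overdub starts before Dress Tracking ends → Dress Tracking and Soloist Overdub overlap.
Vocals Mixing starts exactly when Dress Tracking ends (back-to-back, no overlap) — done with Dress Tracking.
Vocals Mixing starts before Soloist Overdub ends → Soloist Overdub and Vocals Mixing overlap.
Strings Tracking starts after Soloist Overdub ends — done with Soloist Overdub.
Strings Tracking starts after Vocals Mixing ends — done with Vocals Mixing.
Chamber Overdub starts after Strings Tracking ends — done with Strings Tracking.
Brass Mixing starts exactly when Chamber Overdub ends (back-to-back, no overlap).

Brass Rehearsal & Sectional Overdub, Dress Tracking & Soloist Overdub, Soloist Overdub & Vocals Mixing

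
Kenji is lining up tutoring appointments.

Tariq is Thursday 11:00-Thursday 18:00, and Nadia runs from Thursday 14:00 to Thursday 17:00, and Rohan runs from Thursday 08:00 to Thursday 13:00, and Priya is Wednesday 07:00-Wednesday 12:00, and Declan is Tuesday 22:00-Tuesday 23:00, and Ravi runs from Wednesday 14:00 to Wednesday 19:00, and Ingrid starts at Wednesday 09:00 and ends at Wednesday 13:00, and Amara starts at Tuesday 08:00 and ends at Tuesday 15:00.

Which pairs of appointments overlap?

Check each pair: they overlap iff neither finishes before the other starts.
Sorted by start: Amara, Declan, Priya, Ingrid, Ravi, Rohan, Tariq, Nadia.
Declan starts after Amara ends, so nothing later overlaps Amara either.
Priya starts after Declan ends, so nothing later overlaps Declan either.
Ingrid starts before Priya ends → Priya and Ingrid overlap.
Ravi starts after Priya ends, so nothing later overlaps Priya either.
Ravi starts after Ingrid ends, so nothing later overlaps Ingrid either.
Rohan starts after Ravi ends, so nothing later overlaps Ravi either.
Tariq starts before Rohan ends → Rohan and Tariq overlap.
Nadia starts after Rohan ends.
Nadia starts before Tariq ends → Tariq and Nadia overlap.

Ingrid & Priya, Nadia & Tariq, Rohan & Tariq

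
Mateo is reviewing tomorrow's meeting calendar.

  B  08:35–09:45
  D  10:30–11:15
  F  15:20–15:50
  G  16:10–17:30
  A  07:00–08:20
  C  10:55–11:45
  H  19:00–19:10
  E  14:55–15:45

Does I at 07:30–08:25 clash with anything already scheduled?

A: starts 07:00 before I ends 08:25, and ends 08:20 after I starts 07:30 → overlap.
B: starts 08:35 at or after I ends 08:25 → clear.
D: starts 10:30 at or after I ends 08:25 → clear.
C: starts 10:55 at or after I ends 08:25 → clear.
E: starts 14:55 at or after I ends 08:25 → clear.
F: starts 15:20 at or after I ends 08:25 → clear.
G: starts 16:10 at or after I ends 08:25 → clear.
H: starts 19:00 at or after I ends 08:25 → clear.
I overlaps A.

Yes — it overlaps A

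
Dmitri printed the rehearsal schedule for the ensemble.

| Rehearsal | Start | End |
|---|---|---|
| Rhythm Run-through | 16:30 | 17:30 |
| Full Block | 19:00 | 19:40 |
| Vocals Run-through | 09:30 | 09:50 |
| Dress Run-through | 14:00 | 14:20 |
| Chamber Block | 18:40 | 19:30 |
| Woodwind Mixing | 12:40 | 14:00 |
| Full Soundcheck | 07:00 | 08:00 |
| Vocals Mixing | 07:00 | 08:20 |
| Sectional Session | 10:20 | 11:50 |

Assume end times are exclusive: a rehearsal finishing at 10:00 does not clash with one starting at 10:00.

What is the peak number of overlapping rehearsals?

Sweep the timeline, counting +1 at each start and −1 at each end (ends before starts at a tie):
07:00 start Full Soundcheck → 1
07:00 start Vocals Mixing → 2
08:00 end Full Soundcheck → 1
08:20 end Vocals Mixing → 0
09:30 start Vocals Run-through → 1
09:50 end Vocals Run-through → 0
10:20 start Sectional Session → 1
11:50 end Sectional Session → 0
12:40 start Woodwind Mixing → 1
14:00 end Woodwind Mixing → 0
14:00 start Dress Run-through → 1
14:20 end Dress Run-through → 0
16:30 start Rhythm Run-through → 1
17:30 end Rhythm Run-through → 0
18:40 start Chamber Block → 1
19:00 start Full Block → 2
19:30 end Chamber Block → 1
19:40 end Full Block → 0
Peak is 2, at 07:00 (Full Soundcheck, Vocals Mixing).

2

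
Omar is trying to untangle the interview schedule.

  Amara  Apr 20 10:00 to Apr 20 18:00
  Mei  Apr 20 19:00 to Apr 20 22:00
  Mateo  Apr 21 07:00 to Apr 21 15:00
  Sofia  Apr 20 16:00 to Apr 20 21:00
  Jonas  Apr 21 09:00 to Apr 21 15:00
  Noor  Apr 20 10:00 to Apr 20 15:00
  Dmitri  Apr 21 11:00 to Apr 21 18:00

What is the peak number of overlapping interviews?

Walk through starts and ends in time order (an end at T is processed before a start at T):
Apr 20 10:00 start Amara → 1
Apr 20 10:00 start Noor → 2
Apr 20 15:00 end Noor → 1
Apr 20 16:00 start Sofia → 2
Apr 20 18:00 end Amara → 1
Apr 20 19:00 start Mei → 2
Apr 20 21:00 end Sofia → 1
Apr 20 22:00 end Mei → 0
Apr 21 07:00 start Mateo → 1
Apr 21 09:00 start Jonas → 2
Apr 21 11:00 start Dmitri → 3
Apr 21 15:00 end Jonas → 2
Apr 21 15:00 end Mateo → 1
Apr 21 18:00 end Dmitri → 0
Peak is 3, at Apr 21 11:00 (Dmitri, Jonas, Mateo).

3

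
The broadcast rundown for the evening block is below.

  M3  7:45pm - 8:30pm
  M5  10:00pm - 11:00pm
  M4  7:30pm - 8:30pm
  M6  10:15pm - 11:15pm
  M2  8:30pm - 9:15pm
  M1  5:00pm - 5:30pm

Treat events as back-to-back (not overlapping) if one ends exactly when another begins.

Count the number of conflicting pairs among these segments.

Check each pair: they overlap iff neither finishes before the other starts.
Sorted by start: M1, M4, M3, M2, M5, M6.
M4 starts after M1 ends, so M1 has no further overlaps.
M3 starts before M4 ends → M4 and M3 overlap.
M2 starts exactly when M4 ends (back-to-back, no overlap), so M4 has no further overlaps.
M2 starts exactly when M3 ends (back-to-back, no overlap), so M3 has no further overlaps.
M5 starts after M2 ends, so M2 has no further overlaps.
M6 starts before M5 ends → M5 and M6 overlap.
Overlapping pairs: M3 & M4, M5 & M6 — 2 in total.

2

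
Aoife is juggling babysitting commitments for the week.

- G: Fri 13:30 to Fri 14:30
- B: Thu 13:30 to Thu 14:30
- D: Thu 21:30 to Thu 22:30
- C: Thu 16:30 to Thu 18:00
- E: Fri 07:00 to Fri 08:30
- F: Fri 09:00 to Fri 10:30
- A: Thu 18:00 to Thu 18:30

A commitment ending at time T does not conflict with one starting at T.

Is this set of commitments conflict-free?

Sorted by start: B, C, A, D, E, F, G.
C starts after B ends; B is clear from here.
A starts exactly when C ends (back-to-back, no overlap); C is clear from here.
D starts after A ends; A is clear from here.
E starts after D ends; D is clear from here.
F starts after E ends; E is clear from here.
G starts after F ends.
Every pair is clear; the schedule has no overlaps.

Yes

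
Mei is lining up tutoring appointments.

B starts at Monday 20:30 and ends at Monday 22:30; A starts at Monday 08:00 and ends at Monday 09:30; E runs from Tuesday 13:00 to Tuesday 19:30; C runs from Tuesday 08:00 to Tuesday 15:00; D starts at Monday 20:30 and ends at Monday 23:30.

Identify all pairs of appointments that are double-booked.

B & D, C & E

Check each pair: they overlap iff neither finishes before the other starts.
Sorted by start: A, B, D, C, E.
B starts after A ends; A is clear from here.
D starts before B ends → B and D overlap.
C starts after B ends; B is clear from here.
C starts after D ends; D is clear from here.
E starts before C ends → C and E overlap.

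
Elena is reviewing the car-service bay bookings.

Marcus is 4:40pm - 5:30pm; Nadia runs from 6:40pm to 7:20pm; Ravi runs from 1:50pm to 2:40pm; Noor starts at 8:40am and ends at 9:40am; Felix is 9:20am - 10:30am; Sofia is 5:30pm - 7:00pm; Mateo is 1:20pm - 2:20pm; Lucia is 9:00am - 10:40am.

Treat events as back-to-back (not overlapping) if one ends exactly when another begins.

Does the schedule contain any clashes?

Two intervals overlap when each starts before the other ends.
Sorted by start: Noor, Lucia, Felix, Mateo, Ravi, Marcus, Sofia, Nadia.
Lucia starts before Noor ends → Noor and Lucia overlap.
That's a conflict, so the schedule is not conflict-free.

Yes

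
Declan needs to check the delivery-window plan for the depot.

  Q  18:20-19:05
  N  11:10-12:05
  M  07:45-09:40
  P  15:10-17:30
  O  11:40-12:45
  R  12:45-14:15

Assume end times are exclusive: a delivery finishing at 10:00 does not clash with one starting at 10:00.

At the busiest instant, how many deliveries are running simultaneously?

2

Walk through starts and ends in time order (an end at T is processed before a start at T):
07:45 start M → 1
09:40 end M → 0
11:10 start N → 1
11:40 start O → 2
12:05 end N → 1
12:45 end O → 0
12:45 start R → 1
14:15 end R → 0
15:10 start P → 1
17:30 end P → 0
18:20 start Q → 1
19:05 end Q → 0
Peak is 2, at 11:40 (N, O).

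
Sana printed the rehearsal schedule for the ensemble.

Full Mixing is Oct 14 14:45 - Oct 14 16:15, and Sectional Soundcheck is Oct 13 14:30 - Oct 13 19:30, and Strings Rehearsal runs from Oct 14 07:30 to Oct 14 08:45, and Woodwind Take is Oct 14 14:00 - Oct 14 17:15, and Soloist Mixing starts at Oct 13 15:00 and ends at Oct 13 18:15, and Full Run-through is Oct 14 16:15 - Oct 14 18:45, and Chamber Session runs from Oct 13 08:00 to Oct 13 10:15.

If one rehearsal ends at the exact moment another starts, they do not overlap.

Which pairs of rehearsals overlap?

Sorted by start: Chamber Session, Sectional Soundcheck, Soloist Mixing, Strings Rehearsal, Woodwind Take, Full Mixing, Full Run-through.
Sectional Soundcheck starts after Chamber Session ends, so nothing later overlaps Chamber Session either.
Soloist Mixing starts before Sectional Soundcheck ends → Sectional Soundcheck and Soloist Mixing overlap.
Strings Rehearsal starts after Sectional Soundcheck ends, so nothing later overlaps Sectional Soundcheck either.
Strings Rehearsal starts after Soloist Mixing ends, so nothing later overlaps Soloist Mixing either.
Woodwind Take starts after Strings Rehearsal ends, so nothing later overlaps Strings Rehearsal either.
Full Mixing starts before Woodwind Take ends → Woodwind Take and Full Mixing overlap.
Full Run-through starts before Woodwind Take ends → Woodwind Take and Full Run-through overlap.
Full Run-through starts exactly when Full Mixing ends (back-to-back, no overlap).

Full Mixing & Woodwind Take, Full Run-through & Woodwind Take, Sectional Soundcheck & Soloist Mixing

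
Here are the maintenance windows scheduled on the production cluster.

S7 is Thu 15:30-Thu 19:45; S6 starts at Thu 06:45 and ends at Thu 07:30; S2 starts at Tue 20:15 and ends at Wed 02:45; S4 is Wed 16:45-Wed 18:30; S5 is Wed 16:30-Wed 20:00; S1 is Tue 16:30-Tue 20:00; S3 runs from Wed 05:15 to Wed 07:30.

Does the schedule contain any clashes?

Yes

Sorted by start: S1, S2, S3, S5, S4, S6, S7.
S2 starts after S1 ends, so nothing later overlaps S1 either.
S3 starts after S2 ends, so nothing later overlaps S2 either.
S5 starts after S3 ends, so nothing later overlaps S3 either.
S4 starts before S5 ends → S5 and S4 overlap.
That's a conflict, so the schedule is not conflict-free.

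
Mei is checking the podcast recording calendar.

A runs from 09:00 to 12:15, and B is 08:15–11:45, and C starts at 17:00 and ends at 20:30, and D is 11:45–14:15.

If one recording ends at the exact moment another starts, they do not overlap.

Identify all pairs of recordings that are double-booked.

A & B, A & D

Sorted by start: B, A, D, C.
A starts before B ends → B and A overlap.
D starts exactly when B ends (back-to-back, no overlap); B is clear from here.
D starts before A ends → A and D overlap.
C starts after A ends.
C starts after D ends.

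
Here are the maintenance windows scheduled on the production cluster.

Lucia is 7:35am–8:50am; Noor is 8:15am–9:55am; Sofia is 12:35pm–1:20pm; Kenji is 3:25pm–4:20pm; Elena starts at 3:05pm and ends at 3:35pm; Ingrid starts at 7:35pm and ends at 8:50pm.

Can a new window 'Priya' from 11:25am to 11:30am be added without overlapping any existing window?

Lucia: ends 8:50am at or before Priya starts 11:25am → clear.
Noor: ends 9:55am at or before Priya starts 11:25am → clear.
Sofia: starts 12:35pm at or after Priya ends 11:30am → clear.
Elena: starts 3:05pm at or after Priya ends 11:30am → clear.
Kenji: starts 3:25pm at or after Priya ends 11:30am → clear.
Ingrid: starts 7:35pm at or after Priya ends 11:30am → clear.

Yes — the slot is free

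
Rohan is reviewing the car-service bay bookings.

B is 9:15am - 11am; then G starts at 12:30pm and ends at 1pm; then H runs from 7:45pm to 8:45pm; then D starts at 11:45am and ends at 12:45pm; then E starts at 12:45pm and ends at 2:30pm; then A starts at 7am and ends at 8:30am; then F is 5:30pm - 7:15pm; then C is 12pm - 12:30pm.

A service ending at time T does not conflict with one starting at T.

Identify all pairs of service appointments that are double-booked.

Two intervals overlap when each starts before the other ends.
Sorted by start: A, B, D, C, G, E, F, H.
B starts after A ends; A is clear from here.
D starts after B ends; B is clear from here.
C starts before D ends → D and C overlap.
G starts before D ends → D and G overlap.
E starts exactly when D ends (back-to-back, no overlap); D is clear from here.
G starts exactly when C ends (back-to-back, no overlap); C is clear from here.
E starts before G ends → G and E overlap.
F starts after G ends; G is clear from here.
F starts after E ends; E is clear from here.
H starts after F ends.

C & D, D & G, E & G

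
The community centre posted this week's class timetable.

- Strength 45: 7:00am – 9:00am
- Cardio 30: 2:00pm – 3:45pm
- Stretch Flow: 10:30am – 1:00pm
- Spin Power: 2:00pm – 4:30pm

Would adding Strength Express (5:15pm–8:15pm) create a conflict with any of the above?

Strength 45: ends 9:00am at or before Strength Express starts 5:15pm → clear.
Stretch Flow: ends 1:00pm at or before Strength Express starts 5:15pm → clear.
Cardio 30: ends 3:45pm at or before Strength Express starts 5:15pm → clear.
Spin Power: ends 4:30pm at or before Strength Express starts 5:15pm → clear.

No — it doesn't clash with anything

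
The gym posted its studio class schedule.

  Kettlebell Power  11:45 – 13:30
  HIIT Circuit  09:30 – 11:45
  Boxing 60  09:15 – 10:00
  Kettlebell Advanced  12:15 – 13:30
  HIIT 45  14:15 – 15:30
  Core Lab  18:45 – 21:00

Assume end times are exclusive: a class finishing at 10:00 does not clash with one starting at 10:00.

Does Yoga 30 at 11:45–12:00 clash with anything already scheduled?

Boxing 60: ends 10:00 at or before Yoga 30 starts 11:45 → clear.
HIIT Circuit: ends 11:45 at or before Yoga 30 starts 11:45 → clear.
Kettlebell Power: starts 11:45 before Yoga 30 ends 12:00, and ends 13:30 after Yoga 30 starts 11:45 → overlap.
Kettlebell Advanced: starts 12:15 at or after Yoga 30 ends 12:00 → clear.
HIIT 45: starts 14:15 at or after Yoga 30 ends 12:00 → clear.
Core Lab: starts 18:45 at or after Yoga 30 ends 12:00 → clear.
Yoga 30 overlaps Kettlebell Power.

Yes — it overlaps Kettlebell Power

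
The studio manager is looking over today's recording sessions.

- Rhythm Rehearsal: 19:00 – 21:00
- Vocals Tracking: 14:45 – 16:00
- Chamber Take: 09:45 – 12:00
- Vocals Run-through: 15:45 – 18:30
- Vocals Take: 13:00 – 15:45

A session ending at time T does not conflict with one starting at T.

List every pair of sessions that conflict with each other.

Vocals Run-through & Vocals Tracking, Vocals Take & Vocals Tracking

Sorted by start: Chamber Take, Vocals Take, Vocals Tracking, Vocals Run-through, Rhythm Rehearsal.
Vocals Take starts after Chamber Take ends — done with Chamber Take.
Vocals Tracking starts before Vocals Take ends → Vocals Take and Vocals Tracking overlap.
Vocals Run-through starts exactly when Vocals Take ends (back-to-back, no overlap) — done with Vocals Take.
Vocals Run-through starts before Vocals Tracking ends → Vocals Tracking and Vocals Run-through overlap.
Rhythm Rehearsal starts after Vocals Tracking ends.
Rhythm Rehearsal starts after Vocals Run-through ends.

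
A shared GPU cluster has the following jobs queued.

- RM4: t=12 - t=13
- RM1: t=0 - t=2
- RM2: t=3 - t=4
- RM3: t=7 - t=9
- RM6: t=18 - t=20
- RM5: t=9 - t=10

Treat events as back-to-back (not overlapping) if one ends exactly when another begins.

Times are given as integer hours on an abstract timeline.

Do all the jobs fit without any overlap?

Sorted by start: RM1, RM2, RM3, RM5, RM4, RM6.
RM2 starts after RM1 ends; RM1 is clear from here.
RM3 starts after RM2 ends; RM2 is clear from here.
RM5 starts exactly when RM3 ends (back-to-back, no overlap); RM3 is clear from here.
RM4 starts after RM5 ends; RM5 is clear from here.
RM6 starts after RM4 ends.
Every pair is clear; the schedule has no overlaps.

Yes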